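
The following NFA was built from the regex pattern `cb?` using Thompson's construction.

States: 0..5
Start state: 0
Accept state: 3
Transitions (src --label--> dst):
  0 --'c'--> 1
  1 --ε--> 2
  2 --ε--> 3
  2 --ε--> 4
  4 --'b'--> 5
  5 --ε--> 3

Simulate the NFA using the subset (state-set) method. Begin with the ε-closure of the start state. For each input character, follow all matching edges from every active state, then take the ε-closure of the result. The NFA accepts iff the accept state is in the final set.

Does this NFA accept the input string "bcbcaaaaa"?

start: ε-closure({0}) = {0}
'b' @ 1: {}  — state set empty
rest 'cbcaaaaa' ignored (set empty)
after full input: {}  (accept=3 not in)

Answer: REJECT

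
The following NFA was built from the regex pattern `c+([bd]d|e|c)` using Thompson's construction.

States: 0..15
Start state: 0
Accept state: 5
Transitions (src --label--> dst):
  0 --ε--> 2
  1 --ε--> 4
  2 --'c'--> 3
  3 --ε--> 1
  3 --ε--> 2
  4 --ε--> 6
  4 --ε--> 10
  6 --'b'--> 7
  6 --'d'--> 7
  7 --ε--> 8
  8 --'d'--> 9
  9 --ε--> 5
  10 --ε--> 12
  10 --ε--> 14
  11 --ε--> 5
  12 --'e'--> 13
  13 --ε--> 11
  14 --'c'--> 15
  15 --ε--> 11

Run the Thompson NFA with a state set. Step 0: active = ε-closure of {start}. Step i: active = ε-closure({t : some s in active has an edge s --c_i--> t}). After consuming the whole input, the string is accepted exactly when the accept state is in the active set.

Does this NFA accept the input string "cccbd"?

start: ε-closure({0}) = {0,2}
'c' @ 1: {1,2,3,4,6,10,12,14}
'c' @ 2: {1,2,3,4,5,6,10,11,12,14,15}  ✓accept
'c' @ 3: {1,2,3,4,5,6,10,11,12,14,15}  ✓accept
'b' @ 4: {7,8}
'd' @ 5: {5,9}  ✓accept
end set {5,9} — state 5 in

Answer: ACCEPT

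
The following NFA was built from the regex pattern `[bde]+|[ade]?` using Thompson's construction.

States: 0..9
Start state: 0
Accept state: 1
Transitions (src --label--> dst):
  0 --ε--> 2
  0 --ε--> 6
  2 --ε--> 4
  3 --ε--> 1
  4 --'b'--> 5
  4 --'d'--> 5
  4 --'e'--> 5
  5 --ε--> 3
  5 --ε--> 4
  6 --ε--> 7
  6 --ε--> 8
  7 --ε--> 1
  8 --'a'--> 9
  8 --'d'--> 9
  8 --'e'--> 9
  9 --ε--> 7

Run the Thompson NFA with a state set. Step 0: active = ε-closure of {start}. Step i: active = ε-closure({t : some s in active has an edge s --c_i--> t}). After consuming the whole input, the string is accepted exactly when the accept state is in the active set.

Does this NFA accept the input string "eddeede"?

Answer: ACCEPT

Steps:
start: ε-closure({0}) = {0,1,2,4,6,7,8}
'e' @ 1: {1,3,4,5,7,9}  [accepting]
'd' @ 2: {1,3,4,5}  [accepting]
'd' @ 3: {1,3,4,5}  [accepting]
'e' @ 4: {1,3,4,5}  [accepting]
'e' @ 5: {1,3,4,5}  [accepting]
'd' @ 6: {1,3,4,5}  [accepting]
'e' @ 7: {1,3,4,5}  [accepting]
after full input: {1,3,4,5}  (accept=1 in)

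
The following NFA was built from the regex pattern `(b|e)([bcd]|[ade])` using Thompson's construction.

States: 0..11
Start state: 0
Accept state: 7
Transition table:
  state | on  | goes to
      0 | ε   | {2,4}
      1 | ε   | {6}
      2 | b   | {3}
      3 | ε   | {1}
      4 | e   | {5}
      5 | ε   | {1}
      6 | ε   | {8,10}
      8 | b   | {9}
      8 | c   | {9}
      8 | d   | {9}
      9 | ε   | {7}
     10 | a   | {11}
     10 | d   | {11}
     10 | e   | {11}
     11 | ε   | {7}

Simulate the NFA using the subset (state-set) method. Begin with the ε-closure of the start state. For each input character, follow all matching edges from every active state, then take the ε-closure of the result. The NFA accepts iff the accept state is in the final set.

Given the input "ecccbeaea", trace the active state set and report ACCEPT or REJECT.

Answer: REJECT

Trace:
S₀ = ε-closure({0}) = {0,2,4}
'e' @ 1: {1,5,6,8,10}
'c' @ 2: {7,9}  [accepting]
'c' @ 3: {}  — no active states
rest 'cbeaea' ignored (set empty)
after full input: {}  (accept=7 not in)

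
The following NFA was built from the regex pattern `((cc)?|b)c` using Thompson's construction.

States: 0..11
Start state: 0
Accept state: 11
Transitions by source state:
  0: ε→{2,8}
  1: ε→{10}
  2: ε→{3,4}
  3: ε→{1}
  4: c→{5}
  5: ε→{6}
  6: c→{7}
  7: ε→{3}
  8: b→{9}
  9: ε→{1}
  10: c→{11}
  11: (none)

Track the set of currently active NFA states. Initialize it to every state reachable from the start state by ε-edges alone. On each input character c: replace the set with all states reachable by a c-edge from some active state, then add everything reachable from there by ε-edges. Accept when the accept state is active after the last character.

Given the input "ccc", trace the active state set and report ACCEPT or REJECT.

Answer: ACCEPT

Trace:
S₀ = ε-closure({0}) = {0,1,2,3,4,8,10}
'c' @ 1: {5,6,11}  [accepting]
'c' @ 2: {1,3,7,10}
'c' @ 3: {11}  [accepting]
end set {11} — state 11 in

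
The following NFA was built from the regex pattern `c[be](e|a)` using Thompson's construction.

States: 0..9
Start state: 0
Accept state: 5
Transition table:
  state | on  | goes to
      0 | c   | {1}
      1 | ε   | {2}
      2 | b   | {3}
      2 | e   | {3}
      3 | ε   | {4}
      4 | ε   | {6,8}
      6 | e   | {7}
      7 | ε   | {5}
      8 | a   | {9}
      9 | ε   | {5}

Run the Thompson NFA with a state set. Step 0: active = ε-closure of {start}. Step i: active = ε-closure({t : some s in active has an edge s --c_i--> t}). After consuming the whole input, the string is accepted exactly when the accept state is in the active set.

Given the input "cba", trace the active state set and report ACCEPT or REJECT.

S₀ = ε-closure({0}) = {0}
'c' @ 1: {1,2}
'b' @ 2: {3,4,6,8}
'a' @ 3: {5,9}  (accept∈set)
final: {5,9}; accept 5 in set

Answer: ACCEPT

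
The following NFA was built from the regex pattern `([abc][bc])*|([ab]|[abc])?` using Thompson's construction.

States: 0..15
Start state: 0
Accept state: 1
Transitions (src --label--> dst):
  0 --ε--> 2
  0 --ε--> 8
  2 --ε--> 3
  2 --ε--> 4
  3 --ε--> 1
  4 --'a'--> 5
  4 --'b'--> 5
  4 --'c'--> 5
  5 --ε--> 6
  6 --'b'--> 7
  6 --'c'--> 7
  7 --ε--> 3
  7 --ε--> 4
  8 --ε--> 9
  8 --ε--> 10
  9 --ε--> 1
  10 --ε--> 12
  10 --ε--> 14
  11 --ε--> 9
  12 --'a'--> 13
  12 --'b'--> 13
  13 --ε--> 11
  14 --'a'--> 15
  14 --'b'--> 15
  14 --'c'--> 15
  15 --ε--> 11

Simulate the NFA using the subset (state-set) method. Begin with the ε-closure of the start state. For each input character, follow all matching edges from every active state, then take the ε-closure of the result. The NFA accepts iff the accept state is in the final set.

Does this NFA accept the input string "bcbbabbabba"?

initial (ε-close {0}): {0,1,2,3,4,8,9,10,12,14}
'b' @ 1: {1,5,6,9,11,13,15}  [accepting]
'c' @ 2: {1,3,4,7}  [accepting]
'b' @ 3: {5,6}
'b' @ 4: {1,3,4,7}  [accepting]
'a' @ 5: {5,6}
'b' @ 6: {1,3,4,7}  [accepting]
'b' @ 7: {5,6}
'a' @ 8: {}  — no active states
rest 'bba' ignored (set empty)
after full input: {}  (accept=1 not in)

Answer: REJECT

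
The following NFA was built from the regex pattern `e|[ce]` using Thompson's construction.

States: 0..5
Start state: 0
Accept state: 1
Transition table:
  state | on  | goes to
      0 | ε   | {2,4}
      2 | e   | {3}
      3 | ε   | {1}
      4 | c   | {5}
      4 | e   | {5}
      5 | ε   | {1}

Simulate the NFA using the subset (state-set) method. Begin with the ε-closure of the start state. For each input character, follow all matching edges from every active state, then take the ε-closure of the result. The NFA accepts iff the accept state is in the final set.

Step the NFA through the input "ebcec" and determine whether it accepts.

start: ε-closure({0}) = {0,2,4}
'e' @ 1: {1,3,5}  [accepting]
'b' @ 2: {}  — state set empty
rest 'cec' ignored (set empty)
final: {}; accept 1 not in set

Answer: REJECT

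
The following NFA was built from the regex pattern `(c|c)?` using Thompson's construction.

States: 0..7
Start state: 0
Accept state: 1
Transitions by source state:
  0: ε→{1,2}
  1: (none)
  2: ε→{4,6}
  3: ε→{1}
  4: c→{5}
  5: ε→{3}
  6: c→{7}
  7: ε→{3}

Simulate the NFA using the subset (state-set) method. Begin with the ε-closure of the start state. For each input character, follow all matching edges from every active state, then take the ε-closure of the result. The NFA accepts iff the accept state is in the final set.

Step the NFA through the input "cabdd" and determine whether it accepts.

Answer: REJECT

Steps:
initial (ε-close {0}): {0,1,2,4,6}
'c' @ 1: {1,3,5,7}  ✓accept
'a' @ 2: {}  — no active states
rest 'bdd' ignored (set empty)
after full input: {}  (accept=1 not in)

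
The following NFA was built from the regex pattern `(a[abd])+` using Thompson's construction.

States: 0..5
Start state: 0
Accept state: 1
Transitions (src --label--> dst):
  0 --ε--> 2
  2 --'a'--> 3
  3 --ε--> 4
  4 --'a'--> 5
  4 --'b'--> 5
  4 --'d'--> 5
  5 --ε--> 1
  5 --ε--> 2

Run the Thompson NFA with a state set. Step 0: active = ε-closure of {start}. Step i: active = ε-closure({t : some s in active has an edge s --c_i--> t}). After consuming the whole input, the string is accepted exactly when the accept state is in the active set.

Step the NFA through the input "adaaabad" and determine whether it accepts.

Answer: ACCEPT

Steps:
S₀ = ε-closure({0}) = {0,2}
'a' @ 1: {3,4}
'd' @ 2: {1,2,5}  (accept∈set)
'a' @ 3: {3,4}
'a' @ 4: {1,2,5}  (accept∈set)
'a' @ 5: {3,4}
'b' @ 6: {1,2,5}  (accept∈set)
'a' @ 7: {3,4}
'd' @ 8: {1,2,5}  (accept∈set)
final: {1,2,5}; accept 1 in set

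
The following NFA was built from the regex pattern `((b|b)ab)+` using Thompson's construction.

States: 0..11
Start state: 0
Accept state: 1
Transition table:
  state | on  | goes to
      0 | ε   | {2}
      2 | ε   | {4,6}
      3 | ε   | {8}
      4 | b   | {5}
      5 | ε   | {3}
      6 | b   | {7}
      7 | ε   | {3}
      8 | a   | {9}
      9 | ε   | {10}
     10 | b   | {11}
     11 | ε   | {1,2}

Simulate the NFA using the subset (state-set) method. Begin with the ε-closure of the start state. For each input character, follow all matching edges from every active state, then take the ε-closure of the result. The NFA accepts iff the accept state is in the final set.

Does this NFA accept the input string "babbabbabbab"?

Answer: ACCEPT

Derivation:
initial (ε-close {0}): {0,2,4,6}
'b' @ 1: {3,5,7,8}
'a' @ 2: {9,10}
'b' @ 3: {1,2,4,6,11}  (accept∈set)
'b' @ 4: {3,5,7,8}
'a' @ 5: {9,10}
'b' @ 6: {1,2,4,6,11}  (accept∈set)
'b' @ 7: {3,5,7,8}
'a' @ 8: {9,10}
'b' @ 9: {1,2,4,6,11}  (accept∈set)
'b' @ 10: {3,5,7,8}
'a' @ 11: {9,10}
'b' @ 12: {1,2,4,6,11}  (accept∈set)
final: {1,2,4,6,11}; accept 1 in set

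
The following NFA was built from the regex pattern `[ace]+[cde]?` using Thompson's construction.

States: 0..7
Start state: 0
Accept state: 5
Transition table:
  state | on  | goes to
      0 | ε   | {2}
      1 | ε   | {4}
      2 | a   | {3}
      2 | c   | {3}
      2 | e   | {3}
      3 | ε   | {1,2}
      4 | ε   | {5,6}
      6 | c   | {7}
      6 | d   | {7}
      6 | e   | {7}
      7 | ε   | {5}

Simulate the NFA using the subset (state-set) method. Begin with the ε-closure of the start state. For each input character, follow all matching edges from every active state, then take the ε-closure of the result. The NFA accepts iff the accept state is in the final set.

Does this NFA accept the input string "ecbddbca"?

Answer: REJECT

Steps:
S₀ = ε-closure({0}) = {0,2}
'e' @ 1: {1,2,3,4,5,6}  ✓accept
'c' @ 2: {1,2,3,4,5,6,7}  ✓accept
'b' @ 3: {}  — state set empty
rest 'ddbca' ignored (set empty)
after full input: {}  (accept=5 not in)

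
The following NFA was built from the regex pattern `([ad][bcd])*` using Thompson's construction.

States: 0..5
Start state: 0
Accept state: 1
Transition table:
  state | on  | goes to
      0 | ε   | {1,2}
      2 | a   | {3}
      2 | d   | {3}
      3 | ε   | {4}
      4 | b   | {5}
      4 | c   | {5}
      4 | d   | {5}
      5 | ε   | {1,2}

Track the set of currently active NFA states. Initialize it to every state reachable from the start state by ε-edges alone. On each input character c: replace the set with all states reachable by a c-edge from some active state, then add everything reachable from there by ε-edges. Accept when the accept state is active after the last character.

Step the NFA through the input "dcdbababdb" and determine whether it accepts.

Answer: ACCEPT

Trace:
S₀ = ε-closure({0}) = {0,1,2}
'd' @ 1: {3,4}
'c' @ 2: {1,2,5}  [accepting]
'd' @ 3: {3,4}
'b' @ 4: {1,2,5}  [accepting]
'a' @ 5: {3,4}
'b' @ 6: {1,2,5}  [accepting]
'a' @ 7: {3,4}
'b' @ 8: {1,2,5}  [accepting]
'd' @ 9: {3,4}
'b' @ 10: {1,2,5}  [accepting]
after full input: {1,2,5}  (accept=1 in)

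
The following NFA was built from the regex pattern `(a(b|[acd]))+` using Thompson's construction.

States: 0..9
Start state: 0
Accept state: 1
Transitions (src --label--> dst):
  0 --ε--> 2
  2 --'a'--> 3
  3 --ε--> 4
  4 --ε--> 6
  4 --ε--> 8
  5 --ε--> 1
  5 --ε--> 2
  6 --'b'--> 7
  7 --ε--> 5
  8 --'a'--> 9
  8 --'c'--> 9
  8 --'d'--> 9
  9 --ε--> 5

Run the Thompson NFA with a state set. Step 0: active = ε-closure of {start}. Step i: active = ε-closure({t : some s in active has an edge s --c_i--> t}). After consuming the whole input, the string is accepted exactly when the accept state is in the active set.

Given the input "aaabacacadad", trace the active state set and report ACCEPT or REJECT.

initial (ε-close {0}): {0,2}
'a' @ 1: {3,4,6,8}
'a' @ 2: {1,2,5,9}  (accept∈set)
'a' @ 3: {3,4,6,8}
'b' @ 4: {1,2,5,7}  (accept∈set)
'a' @ 5: {3,4,6,8}
'c' @ 6: {1,2,5,9}  (accept∈set)
'a' @ 7: {3,4,6,8}
'c' @ 8: {1,2,5,9}  (accept∈set)
'a' @ 9: {3,4,6,8}
'd' @ 10: {1,2,5,9}  (accept∈set)
'a' @ 11: {3,4,6,8}
'd' @ 12: {1,2,5,9}  (accept∈set)
final: {1,2,5,9}; accept 1 in set

Answer: ACCEPT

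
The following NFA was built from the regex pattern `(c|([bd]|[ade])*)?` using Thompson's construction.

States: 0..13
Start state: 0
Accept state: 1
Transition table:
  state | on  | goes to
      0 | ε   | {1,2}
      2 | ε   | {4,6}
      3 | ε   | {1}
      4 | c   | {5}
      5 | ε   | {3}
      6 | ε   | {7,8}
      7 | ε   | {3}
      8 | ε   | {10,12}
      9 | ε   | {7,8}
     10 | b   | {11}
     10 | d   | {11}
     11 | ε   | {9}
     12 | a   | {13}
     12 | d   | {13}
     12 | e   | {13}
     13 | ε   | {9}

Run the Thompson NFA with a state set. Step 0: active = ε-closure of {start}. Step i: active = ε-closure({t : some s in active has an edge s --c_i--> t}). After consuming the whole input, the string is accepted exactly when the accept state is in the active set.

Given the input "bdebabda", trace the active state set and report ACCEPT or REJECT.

initial (ε-close {0}): {0,1,2,3,4,6,7,8,10,12}
'b' @ 1: {1,3,7,8,9,10,11,12}  (accept∈set)
'd' @ 2: {1,3,7,8,9,10,11,12,13}  (accept∈set)
'e' @ 3: {1,3,7,8,9,10,12,13}  (accept∈set)
'b' @ 4: {1,3,7,8,9,10,11,12}  (accept∈set)
'a' @ 5: {1,3,7,8,9,10,12,13}  (accept∈set)
'b' @ 6: {1,3,7,8,9,10,11,12}  (accept∈set)
'd' @ 7: {1,3,7,8,9,10,11,12,13}  (accept∈set)
'a' @ 8: {1,3,7,8,9,10,12,13}  (accept∈set)
end set {1,3,7,8,9,10,12,13} — state 1 in

Answer: ACCEPT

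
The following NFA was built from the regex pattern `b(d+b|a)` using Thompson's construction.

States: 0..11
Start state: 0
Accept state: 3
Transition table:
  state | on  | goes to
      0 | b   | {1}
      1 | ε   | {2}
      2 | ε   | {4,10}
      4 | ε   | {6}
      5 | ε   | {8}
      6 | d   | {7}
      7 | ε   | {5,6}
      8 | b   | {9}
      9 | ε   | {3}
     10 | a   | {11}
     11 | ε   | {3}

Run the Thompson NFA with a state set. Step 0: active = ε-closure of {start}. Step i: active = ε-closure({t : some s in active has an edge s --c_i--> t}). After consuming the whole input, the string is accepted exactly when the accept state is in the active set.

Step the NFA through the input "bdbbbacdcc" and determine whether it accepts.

initial (ε-close {0}): {0}
'b' @ 1: {1,2,4,6,10}
'd' @ 2: {5,6,7,8}
'b' @ 3: {3,9}  ✓accept
'b' @ 4: {}  — state set empty
rest 'bacdcc' ignored (set empty)
final: {}; accept 3 not in set

Answer: REJECT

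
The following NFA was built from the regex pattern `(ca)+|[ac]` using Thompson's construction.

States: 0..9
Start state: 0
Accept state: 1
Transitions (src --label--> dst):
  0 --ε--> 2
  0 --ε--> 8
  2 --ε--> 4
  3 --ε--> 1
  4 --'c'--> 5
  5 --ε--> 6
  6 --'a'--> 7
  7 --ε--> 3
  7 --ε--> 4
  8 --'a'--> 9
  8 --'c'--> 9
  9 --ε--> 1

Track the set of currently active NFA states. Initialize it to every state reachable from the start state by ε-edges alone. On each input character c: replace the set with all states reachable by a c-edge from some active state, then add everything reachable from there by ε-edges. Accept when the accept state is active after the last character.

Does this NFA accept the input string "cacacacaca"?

Answer: ACCEPT

Derivation:
initial (ε-close {0}): {0,2,4,8}
'c' @ 1: {1,5,6,9}  ✓accept
'a' @ 2: {1,3,4,7}  ✓accept
'c' @ 3: {5,6}
'a' @ 4: {1,3,4,7}  ✓accept
'c' @ 5: {5,6}
'a' @ 6: {1,3,4,7}  ✓accept
'c' @ 7: {5,6}
'a' @ 8: {1,3,4,7}  ✓accept
'c' @ 9: {5,6}
'a' @ 10: {1,3,4,7}  ✓accept
end set {1,3,4,7} — state 1 in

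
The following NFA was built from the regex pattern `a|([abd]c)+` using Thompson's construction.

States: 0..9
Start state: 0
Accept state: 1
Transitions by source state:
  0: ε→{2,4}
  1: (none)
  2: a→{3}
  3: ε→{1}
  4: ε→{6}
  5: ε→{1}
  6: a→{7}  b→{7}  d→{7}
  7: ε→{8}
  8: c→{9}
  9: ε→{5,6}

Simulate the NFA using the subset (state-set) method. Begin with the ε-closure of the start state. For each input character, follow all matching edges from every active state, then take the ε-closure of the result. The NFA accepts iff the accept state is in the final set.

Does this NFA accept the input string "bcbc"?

S₀ = ε-closure({0}) = {0,2,4,6}
'b' @ 1: {7,8}
'c' @ 2: {1,5,6,9}  (accept∈set)
'b' @ 3: {7,8}
'c' @ 4: {1,5,6,9}  (accept∈set)
after full input: {1,5,6,9}  (accept=1 in)

Answer: ACCEPT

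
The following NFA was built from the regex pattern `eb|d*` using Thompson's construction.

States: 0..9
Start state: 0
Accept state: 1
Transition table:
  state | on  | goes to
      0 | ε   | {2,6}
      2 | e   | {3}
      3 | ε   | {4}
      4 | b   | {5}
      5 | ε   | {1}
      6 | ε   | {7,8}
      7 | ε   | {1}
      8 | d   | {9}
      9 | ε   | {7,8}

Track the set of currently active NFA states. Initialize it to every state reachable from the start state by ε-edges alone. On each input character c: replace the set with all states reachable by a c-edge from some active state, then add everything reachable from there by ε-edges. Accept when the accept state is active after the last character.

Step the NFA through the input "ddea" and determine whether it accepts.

Answer: REJECT

Steps:
S₀ = ε-closure({0}) = {0,1,2,6,7,8}
'd' @ 1: {1,7,8,9}  ✓accept
'd' @ 2: {1,7,8,9}  ✓accept
'e' @ 3: {}  — dead — no transitions
rest 'a' ignored (set empty)
end set {} — state 1 not in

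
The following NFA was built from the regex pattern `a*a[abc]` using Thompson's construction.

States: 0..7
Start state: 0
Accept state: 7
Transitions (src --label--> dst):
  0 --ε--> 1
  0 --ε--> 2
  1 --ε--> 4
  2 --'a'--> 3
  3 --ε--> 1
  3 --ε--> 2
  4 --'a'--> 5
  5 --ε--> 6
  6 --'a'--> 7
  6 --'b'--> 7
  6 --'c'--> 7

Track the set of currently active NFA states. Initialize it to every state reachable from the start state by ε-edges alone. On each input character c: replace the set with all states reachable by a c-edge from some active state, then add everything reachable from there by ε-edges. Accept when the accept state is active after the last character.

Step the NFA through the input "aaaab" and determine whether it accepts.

S₀ = ε-closure({0}) = {0,1,2,4}
'a' @ 1: {1,2,3,4,5,6}
'a' @ 2: {1,2,3,4,5,6,7}  (accept∈set)
'a' @ 3: {1,2,3,4,5,6,7}  (accept∈set)
'a' @ 4: {1,2,3,4,5,6,7}  (accept∈set)
'b' @ 5: {7}  (accept∈set)
after full input: {7}  (accept=7 in)

Answer: ACCEPT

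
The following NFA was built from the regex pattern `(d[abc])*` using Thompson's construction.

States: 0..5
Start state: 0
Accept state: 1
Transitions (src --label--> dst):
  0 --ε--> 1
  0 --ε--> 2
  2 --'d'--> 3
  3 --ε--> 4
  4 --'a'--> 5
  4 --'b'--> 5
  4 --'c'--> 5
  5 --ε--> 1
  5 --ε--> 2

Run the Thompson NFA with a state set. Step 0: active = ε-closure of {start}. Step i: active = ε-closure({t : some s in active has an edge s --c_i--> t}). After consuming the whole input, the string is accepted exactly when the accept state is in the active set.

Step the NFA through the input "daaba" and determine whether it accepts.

S₀ = ε-closure({0}) = {0,1,2}
'd' @ 1: {3,4}
'a' @ 2: {1,2,5}  ✓accept
'a' @ 3: {}  — dead — no transitions
rest 'ba' ignored (set empty)
end set {} — state 1 not in

Answer: REJECT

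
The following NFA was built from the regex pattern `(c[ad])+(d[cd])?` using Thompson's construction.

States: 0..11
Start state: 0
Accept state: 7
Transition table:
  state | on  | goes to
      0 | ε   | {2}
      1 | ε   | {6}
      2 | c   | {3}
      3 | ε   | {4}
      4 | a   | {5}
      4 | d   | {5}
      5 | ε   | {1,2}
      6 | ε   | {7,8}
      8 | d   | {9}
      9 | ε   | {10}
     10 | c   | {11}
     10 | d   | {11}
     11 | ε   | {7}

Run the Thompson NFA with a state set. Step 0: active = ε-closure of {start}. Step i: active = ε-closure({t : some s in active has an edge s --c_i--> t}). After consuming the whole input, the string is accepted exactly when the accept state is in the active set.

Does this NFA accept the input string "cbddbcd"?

S₀ = ε-closure({0}) = {0,2}
'c' @ 1: {3,4}
'b' @ 2: {}  — state set empty
rest 'ddbcd' ignored (set empty)
after full input: {}  (accept=7 not in)

Answer: REJECT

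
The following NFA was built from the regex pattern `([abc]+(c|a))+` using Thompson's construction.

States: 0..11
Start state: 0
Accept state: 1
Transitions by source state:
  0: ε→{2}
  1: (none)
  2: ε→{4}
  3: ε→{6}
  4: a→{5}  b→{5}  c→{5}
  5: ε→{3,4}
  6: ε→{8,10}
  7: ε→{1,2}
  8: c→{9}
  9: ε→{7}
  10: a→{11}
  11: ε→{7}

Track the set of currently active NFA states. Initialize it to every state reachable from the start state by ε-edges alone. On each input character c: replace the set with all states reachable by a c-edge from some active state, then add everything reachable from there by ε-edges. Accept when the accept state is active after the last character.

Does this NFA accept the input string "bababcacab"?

start: ε-closure({0}) = {0,2,4}
'b' @ 1: {3,4,5,6,8,10}
'a' @ 2: {1,2,3,4,5,6,7,8,10,11}  ✓accept
'b' @ 3: {3,4,5,6,8,10}
'a' @ 4: {1,2,3,4,5,6,7,8,10,11}  ✓accept
'b' @ 5: {3,4,5,6,8,10}
'c' @ 6: {1,2,3,4,5,6,7,8,9,10}  ✓accept
'a' @ 7: {1,2,3,4,5,6,7,8,10,11}  ✓accept
'c' @ 8: {1,2,3,4,5,6,7,8,9,10}  ✓accept
'a' @ 9: {1,2,3,4,5,6,7,8,10,11}  ✓accept
'b' @ 10: {3,4,5,6,8,10}
after full input: {3,4,5,6,8,10}  (accept=1 not in)

Answer: REJECT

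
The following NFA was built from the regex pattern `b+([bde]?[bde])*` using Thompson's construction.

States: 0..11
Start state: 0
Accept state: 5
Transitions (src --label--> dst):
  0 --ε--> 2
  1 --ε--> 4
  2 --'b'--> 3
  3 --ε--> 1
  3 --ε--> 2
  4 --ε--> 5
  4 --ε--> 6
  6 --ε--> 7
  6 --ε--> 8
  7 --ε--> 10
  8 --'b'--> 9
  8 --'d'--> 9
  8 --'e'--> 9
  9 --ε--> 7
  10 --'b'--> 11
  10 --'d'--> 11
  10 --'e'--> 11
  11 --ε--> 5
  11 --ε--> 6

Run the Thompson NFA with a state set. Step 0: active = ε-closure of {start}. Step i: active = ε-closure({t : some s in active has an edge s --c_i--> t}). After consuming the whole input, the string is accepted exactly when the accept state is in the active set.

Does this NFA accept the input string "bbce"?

Answer: REJECT

Steps:
start: ε-closure({0}) = {0,2}
'b' @ 1: {1,2,3,4,5,6,7,8,10}  ✓accept
'b' @ 2: {1,2,3,4,5,6,7,8,9,10,11}  ✓accept
'c' @ 3: {}  — dead — no transitions
rest 'e' ignored (set empty)
final: {}; accept 5 not in set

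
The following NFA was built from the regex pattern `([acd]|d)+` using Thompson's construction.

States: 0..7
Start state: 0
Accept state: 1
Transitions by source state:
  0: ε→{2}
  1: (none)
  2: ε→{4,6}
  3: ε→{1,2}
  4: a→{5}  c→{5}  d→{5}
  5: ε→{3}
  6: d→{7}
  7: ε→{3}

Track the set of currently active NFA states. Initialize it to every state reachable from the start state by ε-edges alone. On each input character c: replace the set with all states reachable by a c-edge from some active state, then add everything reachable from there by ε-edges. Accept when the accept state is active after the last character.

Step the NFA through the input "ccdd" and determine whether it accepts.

Answer: ACCEPT

Derivation:
start: ε-closure({0}) = {0,2,4,6}
'c' @ 1: {1,2,3,4,5,6}  [accepting]
'c' @ 2: {1,2,3,4,5,6}  [accepting]
'd' @ 3: {1,2,3,4,5,6,7}  [accepting]
'd' @ 4: {1,2,3,4,5,6,7}  [accepting]
final: {1,2,3,4,5,6,7}; accept 1 in set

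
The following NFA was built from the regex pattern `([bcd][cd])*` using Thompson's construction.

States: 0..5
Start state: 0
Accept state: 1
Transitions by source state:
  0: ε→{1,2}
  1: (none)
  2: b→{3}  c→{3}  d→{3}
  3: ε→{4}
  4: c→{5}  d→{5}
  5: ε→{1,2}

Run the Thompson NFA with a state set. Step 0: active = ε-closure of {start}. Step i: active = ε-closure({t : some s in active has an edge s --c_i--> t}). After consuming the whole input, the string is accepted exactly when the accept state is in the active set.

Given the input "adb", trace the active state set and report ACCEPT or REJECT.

Answer: REJECT

Trace:
S₀ = ε-closure({0}) = {0,1,2}
'a' @ 1: {}  — no active states
rest 'db' ignored (set empty)
end set {} — state 1 not in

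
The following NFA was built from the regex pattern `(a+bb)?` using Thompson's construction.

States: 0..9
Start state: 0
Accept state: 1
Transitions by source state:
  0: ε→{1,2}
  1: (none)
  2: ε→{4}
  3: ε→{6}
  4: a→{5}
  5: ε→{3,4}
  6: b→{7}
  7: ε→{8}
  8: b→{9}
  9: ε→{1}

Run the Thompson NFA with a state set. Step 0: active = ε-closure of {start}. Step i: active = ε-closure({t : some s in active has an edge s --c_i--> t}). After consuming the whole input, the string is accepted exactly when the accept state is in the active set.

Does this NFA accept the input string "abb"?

S₀ = ε-closure({0}) = {0,1,2,4}
'a' @ 1: {3,4,5,6}
'b' @ 2: {7,8}
'b' @ 3: {1,9}  (accept∈set)
final: {1,9}; accept 1 in set

Answer: ACCEPT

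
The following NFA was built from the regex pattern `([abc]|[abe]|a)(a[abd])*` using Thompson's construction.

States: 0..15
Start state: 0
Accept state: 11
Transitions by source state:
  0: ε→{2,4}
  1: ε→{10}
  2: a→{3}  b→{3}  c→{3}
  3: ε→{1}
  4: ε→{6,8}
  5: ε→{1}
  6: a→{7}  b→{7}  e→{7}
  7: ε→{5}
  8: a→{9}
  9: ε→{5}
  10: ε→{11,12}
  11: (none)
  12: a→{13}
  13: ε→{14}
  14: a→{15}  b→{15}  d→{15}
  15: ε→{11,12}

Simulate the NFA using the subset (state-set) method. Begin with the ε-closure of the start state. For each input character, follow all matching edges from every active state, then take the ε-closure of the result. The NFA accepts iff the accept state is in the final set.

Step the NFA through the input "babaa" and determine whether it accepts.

Answer: ACCEPT

Trace:
initial (ε-close {0}): {0,2,4,6,8}
'b' @ 1: {1,3,5,7,10,11,12}  [accepting]
'a' @ 2: {13,14}
'b' @ 3: {11,12,15}  [accepting]
'a' @ 4: {13,14}
'a' @ 5: {11,12,15}  [accepting]
final: {11,12,15}; accept 11 in set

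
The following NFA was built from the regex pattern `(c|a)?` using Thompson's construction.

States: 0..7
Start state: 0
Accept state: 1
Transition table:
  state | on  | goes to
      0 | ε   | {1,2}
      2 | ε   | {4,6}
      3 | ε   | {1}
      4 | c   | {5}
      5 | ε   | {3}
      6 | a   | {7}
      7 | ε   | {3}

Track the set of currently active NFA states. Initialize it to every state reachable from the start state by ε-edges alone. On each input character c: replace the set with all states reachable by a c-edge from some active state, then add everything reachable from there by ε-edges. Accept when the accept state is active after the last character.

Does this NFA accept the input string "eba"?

Answer: REJECT

Steps:
S₀ = ε-closure({0}) = {0,1,2,4,6}
'e' @ 1: {}  — state set empty
rest 'ba' ignored (set empty)
after full input: {}  (accept=1 not in)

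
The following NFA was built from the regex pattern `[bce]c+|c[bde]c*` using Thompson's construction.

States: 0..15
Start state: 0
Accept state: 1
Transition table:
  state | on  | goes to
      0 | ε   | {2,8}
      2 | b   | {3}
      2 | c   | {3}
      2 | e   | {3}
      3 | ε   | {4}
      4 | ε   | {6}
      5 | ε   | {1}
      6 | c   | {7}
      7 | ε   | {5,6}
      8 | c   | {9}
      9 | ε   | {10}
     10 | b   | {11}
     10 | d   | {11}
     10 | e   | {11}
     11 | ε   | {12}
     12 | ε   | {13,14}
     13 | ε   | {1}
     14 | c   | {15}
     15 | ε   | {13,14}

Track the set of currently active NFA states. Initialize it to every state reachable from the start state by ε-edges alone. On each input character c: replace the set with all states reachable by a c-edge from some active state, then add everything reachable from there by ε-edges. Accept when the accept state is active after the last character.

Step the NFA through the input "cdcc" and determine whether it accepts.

initial (ε-close {0}): {0,2,8}
'c' @ 1: {3,4,6,9,10}
'd' @ 2: {1,11,12,13,14}  ✓accept
'c' @ 3: {1,13,14,15}  ✓accept
'c' @ 4: {1,13,14,15}  ✓accept
end set {1,13,14,15} — state 1 in

Answer: ACCEPT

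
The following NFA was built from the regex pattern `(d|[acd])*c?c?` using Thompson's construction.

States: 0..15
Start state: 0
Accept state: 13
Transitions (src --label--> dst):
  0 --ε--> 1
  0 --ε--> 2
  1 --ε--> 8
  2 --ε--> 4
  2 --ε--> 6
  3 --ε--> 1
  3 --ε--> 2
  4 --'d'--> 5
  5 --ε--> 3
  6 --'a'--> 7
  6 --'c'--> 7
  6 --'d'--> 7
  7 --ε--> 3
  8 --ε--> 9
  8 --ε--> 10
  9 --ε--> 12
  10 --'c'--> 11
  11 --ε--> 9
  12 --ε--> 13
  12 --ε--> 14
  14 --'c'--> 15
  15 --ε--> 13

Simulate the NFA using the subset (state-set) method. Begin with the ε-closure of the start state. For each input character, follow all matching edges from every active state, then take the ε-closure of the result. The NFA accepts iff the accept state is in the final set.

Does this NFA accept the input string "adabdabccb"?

initial (ε-close {0}): {0,1,2,4,6,8,9,10,12,13,14}
'a' @ 1: {1,2,3,4,6,7,8,9,10,12,13,14}  (accept∈set)
'd' @ 2: {1,2,3,4,5,6,7,8,9,10,12,13,14}  (accept∈set)
'a' @ 3: {1,2,3,4,6,7,8,9,10,12,13,14}  (accept∈set)
'b' @ 4: {}  — dead — no transitions
rest 'dabccb' ignored (set empty)
after full input: {}  (accept=13 not in)

Answer: REJECT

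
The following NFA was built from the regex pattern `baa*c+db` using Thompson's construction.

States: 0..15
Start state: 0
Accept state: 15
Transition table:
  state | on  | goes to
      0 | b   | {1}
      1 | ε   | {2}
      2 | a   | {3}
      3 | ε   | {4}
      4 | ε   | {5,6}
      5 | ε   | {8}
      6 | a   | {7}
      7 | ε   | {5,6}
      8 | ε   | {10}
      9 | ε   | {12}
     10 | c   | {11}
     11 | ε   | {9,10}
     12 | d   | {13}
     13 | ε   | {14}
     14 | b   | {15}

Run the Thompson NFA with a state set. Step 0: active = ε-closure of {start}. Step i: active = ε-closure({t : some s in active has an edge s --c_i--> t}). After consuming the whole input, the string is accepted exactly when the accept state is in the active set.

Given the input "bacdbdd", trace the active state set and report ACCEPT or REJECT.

Answer: REJECT

Steps:
start: ε-closure({0}) = {0}
'b' @ 1: {1,2}
'a' @ 2: {3,4,5,6,8,10}
'c' @ 3: {9,10,11,12}
'd' @ 4: {13,14}
'b' @ 5: {15}  (accept∈set)
'd' @ 6: {}  — no active states
rest 'd' ignored (set empty)
final: {}; accept 15 not in set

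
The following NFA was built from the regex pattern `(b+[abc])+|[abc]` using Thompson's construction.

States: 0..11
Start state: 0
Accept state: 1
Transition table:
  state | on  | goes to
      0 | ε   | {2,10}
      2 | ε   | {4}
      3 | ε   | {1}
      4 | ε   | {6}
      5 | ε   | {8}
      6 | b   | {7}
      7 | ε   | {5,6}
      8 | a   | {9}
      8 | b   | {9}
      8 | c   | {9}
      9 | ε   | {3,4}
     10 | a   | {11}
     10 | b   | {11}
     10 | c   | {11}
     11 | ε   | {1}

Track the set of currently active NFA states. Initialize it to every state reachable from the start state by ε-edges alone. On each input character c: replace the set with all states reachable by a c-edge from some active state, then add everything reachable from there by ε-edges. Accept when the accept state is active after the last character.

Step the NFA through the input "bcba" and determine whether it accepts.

initial (ε-close {0}): {0,2,4,6,10}
'b' @ 1: {1,5,6,7,8,11}  ✓accept
'c' @ 2: {1,3,4,6,9}  ✓accept
'b' @ 3: {5,6,7,8}
'a' @ 4: {1,3,4,6,9}  ✓accept
final: {1,3,4,6,9}; accept 1 in set

Answer: ACCEPT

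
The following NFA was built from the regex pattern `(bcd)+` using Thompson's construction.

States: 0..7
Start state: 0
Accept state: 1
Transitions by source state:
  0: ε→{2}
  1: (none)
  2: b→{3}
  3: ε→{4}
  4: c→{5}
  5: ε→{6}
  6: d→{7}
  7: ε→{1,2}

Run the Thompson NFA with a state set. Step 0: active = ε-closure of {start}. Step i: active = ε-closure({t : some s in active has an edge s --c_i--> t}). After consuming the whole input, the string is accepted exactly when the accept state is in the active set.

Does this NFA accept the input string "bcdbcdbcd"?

start: ε-closure({0}) = {0,2}
'b' @ 1: {3,4}
'c' @ 2: {5,6}
'd' @ 3: {1,2,7}  (accept∈set)
'b' @ 4: {3,4}
'c' @ 5: {5,6}
'd' @ 6: {1,2,7}  (accept∈set)
'b' @ 7: {3,4}
'c' @ 8: {5,6}
'd' @ 9: {1,2,7}  (accept∈set)
after full input: {1,2,7}  (accept=1 in)

Answer: ACCEPT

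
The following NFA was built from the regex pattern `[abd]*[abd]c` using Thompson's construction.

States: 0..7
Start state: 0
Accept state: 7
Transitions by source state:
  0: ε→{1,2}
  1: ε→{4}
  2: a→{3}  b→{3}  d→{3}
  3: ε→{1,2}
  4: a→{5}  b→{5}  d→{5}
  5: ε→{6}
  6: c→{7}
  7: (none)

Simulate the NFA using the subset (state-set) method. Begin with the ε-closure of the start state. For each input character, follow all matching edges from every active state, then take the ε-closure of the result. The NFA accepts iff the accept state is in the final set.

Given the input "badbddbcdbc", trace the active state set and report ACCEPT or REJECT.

S₀ = ε-closure({0}) = {0,1,2,4}
'b' @ 1: {1,2,3,4,5,6}
'a' @ 2: {1,2,3,4,5,6}
'd' @ 3: {1,2,3,4,5,6}
'b' @ 4: {1,2,3,4,5,6}
'd' @ 5: {1,2,3,4,5,6}
'd' @ 6: {1,2,3,4,5,6}
'b' @ 7: {1,2,3,4,5,6}
'c' @ 8: {7}  [accepting]
'd' @ 9: {}  — dead — no transitions
rest 'bc' ignored (set empty)
final: {}; accept 7 not in set

Answer: REJECT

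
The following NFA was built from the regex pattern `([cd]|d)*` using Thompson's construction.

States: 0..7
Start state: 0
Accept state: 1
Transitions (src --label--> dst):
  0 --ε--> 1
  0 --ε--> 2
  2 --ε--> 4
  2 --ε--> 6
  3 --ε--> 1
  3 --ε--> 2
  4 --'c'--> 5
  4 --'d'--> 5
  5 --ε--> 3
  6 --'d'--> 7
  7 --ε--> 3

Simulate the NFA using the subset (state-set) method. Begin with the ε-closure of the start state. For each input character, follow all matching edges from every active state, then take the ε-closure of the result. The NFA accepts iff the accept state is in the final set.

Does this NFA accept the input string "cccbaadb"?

S₀ = ε-closure({0}) = {0,1,2,4,6}
'c' @ 1: {1,2,3,4,5,6}  (accept∈set)
'c' @ 2: {1,2,3,4,5,6}  (accept∈set)
'c' @ 3: {1,2,3,4,5,6}  (accept∈set)
'b' @ 4: {}  — no active states
rest 'aadb' ignored (set empty)
after full input: {}  (accept=1 not in)

Answer: REJECT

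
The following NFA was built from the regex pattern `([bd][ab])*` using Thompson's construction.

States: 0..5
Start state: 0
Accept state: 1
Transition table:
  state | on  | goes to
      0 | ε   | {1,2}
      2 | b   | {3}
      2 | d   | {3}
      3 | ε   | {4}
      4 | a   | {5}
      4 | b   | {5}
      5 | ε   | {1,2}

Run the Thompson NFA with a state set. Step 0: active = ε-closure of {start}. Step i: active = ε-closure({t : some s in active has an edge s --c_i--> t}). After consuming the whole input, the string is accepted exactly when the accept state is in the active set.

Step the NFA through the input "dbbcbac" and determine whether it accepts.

Answer: REJECT

Steps:
start: ε-closure({0}) = {0,1,2}
'd' @ 1: {3,4}
'b' @ 2: {1,2,5}  [accepting]
'b' @ 3: {3,4}
'c' @ 4: {}  — no active states
rest 'bac' ignored (set empty)
after full input: {}  (accept=1 not in)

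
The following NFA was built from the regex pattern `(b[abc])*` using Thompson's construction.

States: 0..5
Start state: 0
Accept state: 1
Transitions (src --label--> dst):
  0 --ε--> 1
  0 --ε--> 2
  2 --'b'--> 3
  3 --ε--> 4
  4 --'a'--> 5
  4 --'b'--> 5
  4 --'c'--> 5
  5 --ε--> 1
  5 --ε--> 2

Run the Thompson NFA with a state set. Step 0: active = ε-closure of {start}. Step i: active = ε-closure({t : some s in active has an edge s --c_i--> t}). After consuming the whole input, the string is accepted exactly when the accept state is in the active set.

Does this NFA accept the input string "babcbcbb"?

Answer: ACCEPT

Steps:
S₀ = ε-closure({0}) = {0,1,2}
'b' @ 1: {3,4}
'a' @ 2: {1,2,5}  (accept∈set)
'b' @ 3: {3,4}
'c' @ 4: {1,2,5}  (accept∈set)
'b' @ 5: {3,4}
'c' @ 6: {1,2,5}  (accept∈set)
'b' @ 7: {3,4}
'b' @ 8: {1,2,5}  (accept∈set)
end set {1,2,5} — state 1 in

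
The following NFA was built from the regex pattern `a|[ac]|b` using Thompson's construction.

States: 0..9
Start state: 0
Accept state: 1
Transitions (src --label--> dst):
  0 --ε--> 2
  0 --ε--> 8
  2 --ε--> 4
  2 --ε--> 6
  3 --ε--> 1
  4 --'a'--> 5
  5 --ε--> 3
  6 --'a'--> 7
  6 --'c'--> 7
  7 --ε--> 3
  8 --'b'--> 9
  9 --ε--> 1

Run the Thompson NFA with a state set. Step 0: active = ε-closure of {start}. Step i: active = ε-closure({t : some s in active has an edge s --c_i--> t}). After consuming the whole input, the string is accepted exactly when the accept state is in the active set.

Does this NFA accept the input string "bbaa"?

Answer: REJECT

Trace:
start: ε-closure({0}) = {0,2,4,6,8}
'b' @ 1: {1,9}  ✓accept
'b' @ 2: {}  — dead — no transitions
rest 'aa' ignored (set empty)
final: {}; accept 1 not in set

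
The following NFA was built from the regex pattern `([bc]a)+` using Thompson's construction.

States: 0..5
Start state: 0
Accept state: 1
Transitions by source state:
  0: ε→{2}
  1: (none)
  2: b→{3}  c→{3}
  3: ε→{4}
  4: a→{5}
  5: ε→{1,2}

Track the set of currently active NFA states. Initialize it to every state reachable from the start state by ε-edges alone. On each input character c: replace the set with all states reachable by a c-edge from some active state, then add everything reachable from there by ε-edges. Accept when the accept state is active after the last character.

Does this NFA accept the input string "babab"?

Answer: REJECT

Derivation:
S₀ = ε-closure({0}) = {0,2}
'b' @ 1: {3,4}
'a' @ 2: {1,2,5}  [accepting]
'b' @ 3: {3,4}
'a' @ 4: {1,2,5}  [accepting]
'b' @ 5: {3,4}
final: {3,4}; accept 1 not in set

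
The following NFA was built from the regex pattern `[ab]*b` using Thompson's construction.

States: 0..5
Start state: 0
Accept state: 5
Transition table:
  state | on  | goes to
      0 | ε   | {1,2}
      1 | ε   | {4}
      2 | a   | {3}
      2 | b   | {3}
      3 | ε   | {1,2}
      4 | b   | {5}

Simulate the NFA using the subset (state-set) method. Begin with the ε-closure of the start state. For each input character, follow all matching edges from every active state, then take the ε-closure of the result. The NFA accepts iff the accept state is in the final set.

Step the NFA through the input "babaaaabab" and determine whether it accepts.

initial (ε-close {0}): {0,1,2,4}
'b' @ 1: {1,2,3,4,5}  [accepting]
'a' @ 2: {1,2,3,4}
'b' @ 3: {1,2,3,4,5}  [accepting]
'a' @ 4: {1,2,3,4}
'a' @ 5: {1,2,3,4}
'a' @ 6: {1,2,3,4}
'a' @ 7: {1,2,3,4}
'b' @ 8: {1,2,3,4,5}  [accepting]
'a' @ 9: {1,2,3,4}
'b' @ 10: {1,2,3,4,5}  [accepting]
after full input: {1,2,3,4,5}  (accept=5 in)

Answer: ACCEPT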